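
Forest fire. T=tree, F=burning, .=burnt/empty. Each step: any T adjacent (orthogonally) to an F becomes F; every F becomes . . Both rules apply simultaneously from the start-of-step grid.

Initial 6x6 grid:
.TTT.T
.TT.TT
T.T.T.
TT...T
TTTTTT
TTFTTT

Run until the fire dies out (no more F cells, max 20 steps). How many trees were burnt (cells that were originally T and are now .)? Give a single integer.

Answer: 15

Derivation:
Step 1: +3 fires, +1 burnt (F count now 3)
Step 2: +4 fires, +3 burnt (F count now 4)
Step 3: +4 fires, +4 burnt (F count now 4)
Step 4: +2 fires, +4 burnt (F count now 2)
Step 5: +2 fires, +2 burnt (F count now 2)
Step 6: +0 fires, +2 burnt (F count now 0)
Fire out after step 6
Initially T: 25, now '.': 26
Total burnt (originally-T cells now '.'): 15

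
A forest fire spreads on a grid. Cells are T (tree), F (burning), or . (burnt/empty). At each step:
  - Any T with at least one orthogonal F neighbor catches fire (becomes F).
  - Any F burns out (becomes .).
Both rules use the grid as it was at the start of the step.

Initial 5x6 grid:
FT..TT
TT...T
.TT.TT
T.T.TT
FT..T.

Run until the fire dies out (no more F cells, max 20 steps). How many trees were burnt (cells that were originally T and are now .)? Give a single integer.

Answer: 8

Derivation:
Step 1: +4 fires, +2 burnt (F count now 4)
Step 2: +1 fires, +4 burnt (F count now 1)
Step 3: +1 fires, +1 burnt (F count now 1)
Step 4: +1 fires, +1 burnt (F count now 1)
Step 5: +1 fires, +1 burnt (F count now 1)
Step 6: +0 fires, +1 burnt (F count now 0)
Fire out after step 6
Initially T: 16, now '.': 22
Total burnt (originally-T cells now '.'): 8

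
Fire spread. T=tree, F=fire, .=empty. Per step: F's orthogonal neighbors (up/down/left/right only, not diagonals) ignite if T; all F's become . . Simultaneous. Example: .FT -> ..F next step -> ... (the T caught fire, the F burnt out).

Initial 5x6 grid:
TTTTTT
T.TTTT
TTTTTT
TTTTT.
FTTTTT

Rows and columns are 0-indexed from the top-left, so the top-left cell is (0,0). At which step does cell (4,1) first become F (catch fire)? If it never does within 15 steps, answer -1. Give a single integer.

Step 1: cell (4,1)='F' (+2 fires, +1 burnt)
  -> target ignites at step 1
Step 2: cell (4,1)='.' (+3 fires, +2 burnt)
Step 3: cell (4,1)='.' (+4 fires, +3 burnt)
Step 4: cell (4,1)='.' (+4 fires, +4 burnt)
Step 5: cell (4,1)='.' (+5 fires, +4 burnt)
Step 6: cell (4,1)='.' (+3 fires, +5 burnt)
Step 7: cell (4,1)='.' (+3 fires, +3 burnt)
Step 8: cell (4,1)='.' (+2 fires, +3 burnt)
Step 9: cell (4,1)='.' (+1 fires, +2 burnt)
Step 10: cell (4,1)='.' (+0 fires, +1 burnt)
  fire out at step 10

1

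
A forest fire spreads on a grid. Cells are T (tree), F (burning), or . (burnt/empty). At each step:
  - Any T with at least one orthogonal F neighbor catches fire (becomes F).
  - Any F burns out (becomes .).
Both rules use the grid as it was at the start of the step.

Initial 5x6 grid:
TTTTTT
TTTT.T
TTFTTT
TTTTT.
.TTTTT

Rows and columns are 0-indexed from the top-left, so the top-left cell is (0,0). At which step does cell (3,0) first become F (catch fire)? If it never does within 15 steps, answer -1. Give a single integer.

Step 1: cell (3,0)='T' (+4 fires, +1 burnt)
Step 2: cell (3,0)='T' (+8 fires, +4 burnt)
Step 3: cell (3,0)='F' (+8 fires, +8 burnt)
  -> target ignites at step 3
Step 4: cell (3,0)='.' (+4 fires, +8 burnt)
Step 5: cell (3,0)='.' (+2 fires, +4 burnt)
Step 6: cell (3,0)='.' (+0 fires, +2 burnt)
  fire out at step 6

3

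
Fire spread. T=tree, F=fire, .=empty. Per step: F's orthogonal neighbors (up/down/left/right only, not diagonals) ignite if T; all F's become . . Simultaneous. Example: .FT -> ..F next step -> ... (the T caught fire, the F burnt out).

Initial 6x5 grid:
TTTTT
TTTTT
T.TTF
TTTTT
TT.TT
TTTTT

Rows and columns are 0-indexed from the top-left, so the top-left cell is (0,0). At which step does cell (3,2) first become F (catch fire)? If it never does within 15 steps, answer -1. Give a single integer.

Step 1: cell (3,2)='T' (+3 fires, +1 burnt)
Step 2: cell (3,2)='T' (+5 fires, +3 burnt)
Step 3: cell (3,2)='F' (+5 fires, +5 burnt)
  -> target ignites at step 3
Step 4: cell (3,2)='.' (+4 fires, +5 burnt)
Step 5: cell (3,2)='.' (+5 fires, +4 burnt)
Step 6: cell (3,2)='.' (+4 fires, +5 burnt)
Step 7: cell (3,2)='.' (+1 fires, +4 burnt)
Step 8: cell (3,2)='.' (+0 fires, +1 burnt)
  fire out at step 8

3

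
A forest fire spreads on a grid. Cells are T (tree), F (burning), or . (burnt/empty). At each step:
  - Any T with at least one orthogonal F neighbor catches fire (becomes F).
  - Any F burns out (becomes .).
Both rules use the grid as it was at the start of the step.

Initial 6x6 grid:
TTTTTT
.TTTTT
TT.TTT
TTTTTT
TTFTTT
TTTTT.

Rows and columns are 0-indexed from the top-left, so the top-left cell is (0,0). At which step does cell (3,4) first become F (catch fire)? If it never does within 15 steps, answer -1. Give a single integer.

Step 1: cell (3,4)='T' (+4 fires, +1 burnt)
Step 2: cell (3,4)='T' (+6 fires, +4 burnt)
Step 3: cell (3,4)='F' (+7 fires, +6 burnt)
  -> target ignites at step 3
Step 4: cell (3,4)='.' (+5 fires, +7 burnt)
Step 5: cell (3,4)='.' (+5 fires, +5 burnt)
Step 6: cell (3,4)='.' (+4 fires, +5 burnt)
Step 7: cell (3,4)='.' (+1 fires, +4 burnt)
Step 8: cell (3,4)='.' (+0 fires, +1 burnt)
  fire out at step 8

3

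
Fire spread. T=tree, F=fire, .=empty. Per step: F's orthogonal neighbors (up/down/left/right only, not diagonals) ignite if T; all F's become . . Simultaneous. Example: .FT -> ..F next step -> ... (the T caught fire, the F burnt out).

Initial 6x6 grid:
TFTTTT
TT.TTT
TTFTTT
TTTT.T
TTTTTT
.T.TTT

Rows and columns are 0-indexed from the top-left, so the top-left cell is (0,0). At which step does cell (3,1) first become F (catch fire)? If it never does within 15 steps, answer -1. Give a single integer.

Step 1: cell (3,1)='T' (+6 fires, +2 burnt)
Step 2: cell (3,1)='F' (+8 fires, +6 burnt)
  -> target ignites at step 2
Step 3: cell (3,1)='.' (+6 fires, +8 burnt)
Step 4: cell (3,1)='.' (+7 fires, +6 burnt)
Step 5: cell (3,1)='.' (+2 fires, +7 burnt)
Step 6: cell (3,1)='.' (+1 fires, +2 burnt)
Step 7: cell (3,1)='.' (+0 fires, +1 burnt)
  fire out at step 7

2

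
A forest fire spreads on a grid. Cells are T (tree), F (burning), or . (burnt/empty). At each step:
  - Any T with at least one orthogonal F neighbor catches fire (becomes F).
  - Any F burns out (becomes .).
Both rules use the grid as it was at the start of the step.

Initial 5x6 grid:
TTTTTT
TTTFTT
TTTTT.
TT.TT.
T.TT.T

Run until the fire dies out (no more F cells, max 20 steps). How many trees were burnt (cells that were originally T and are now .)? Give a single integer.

Step 1: +4 fires, +1 burnt (F count now 4)
Step 2: +7 fires, +4 burnt (F count now 7)
Step 3: +6 fires, +7 burnt (F count now 6)
Step 4: +4 fires, +6 burnt (F count now 4)
Step 5: +1 fires, +4 burnt (F count now 1)
Step 6: +1 fires, +1 burnt (F count now 1)
Step 7: +0 fires, +1 burnt (F count now 0)
Fire out after step 7
Initially T: 24, now '.': 29
Total burnt (originally-T cells now '.'): 23

Answer: 23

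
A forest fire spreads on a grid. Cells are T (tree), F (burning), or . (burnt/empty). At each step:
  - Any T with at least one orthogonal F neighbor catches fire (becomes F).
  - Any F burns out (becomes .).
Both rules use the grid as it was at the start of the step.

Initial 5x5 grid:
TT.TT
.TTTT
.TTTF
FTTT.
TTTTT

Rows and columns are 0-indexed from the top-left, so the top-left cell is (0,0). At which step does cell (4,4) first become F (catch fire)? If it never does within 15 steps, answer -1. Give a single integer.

Step 1: cell (4,4)='T' (+4 fires, +2 burnt)
Step 2: cell (4,4)='T' (+7 fires, +4 burnt)
Step 3: cell (4,4)='T' (+5 fires, +7 burnt)
Step 4: cell (4,4)='F' (+2 fires, +5 burnt)
  -> target ignites at step 4
Step 5: cell (4,4)='.' (+1 fires, +2 burnt)
Step 6: cell (4,4)='.' (+0 fires, +1 burnt)
  fire out at step 6

4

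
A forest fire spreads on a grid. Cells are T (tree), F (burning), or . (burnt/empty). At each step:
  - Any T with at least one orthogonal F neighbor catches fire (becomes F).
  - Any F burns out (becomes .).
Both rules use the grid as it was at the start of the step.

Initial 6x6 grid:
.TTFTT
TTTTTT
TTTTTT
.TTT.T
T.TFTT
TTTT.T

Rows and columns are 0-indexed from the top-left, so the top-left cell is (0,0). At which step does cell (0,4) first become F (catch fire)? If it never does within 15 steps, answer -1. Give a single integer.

Step 1: cell (0,4)='F' (+7 fires, +2 burnt)
  -> target ignites at step 1
Step 2: cell (0,4)='.' (+8 fires, +7 burnt)
Step 3: cell (0,4)='.' (+8 fires, +8 burnt)
Step 4: cell (0,4)='.' (+4 fires, +8 burnt)
Step 5: cell (0,4)='.' (+2 fires, +4 burnt)
Step 6: cell (0,4)='.' (+0 fires, +2 burnt)
  fire out at step 6

1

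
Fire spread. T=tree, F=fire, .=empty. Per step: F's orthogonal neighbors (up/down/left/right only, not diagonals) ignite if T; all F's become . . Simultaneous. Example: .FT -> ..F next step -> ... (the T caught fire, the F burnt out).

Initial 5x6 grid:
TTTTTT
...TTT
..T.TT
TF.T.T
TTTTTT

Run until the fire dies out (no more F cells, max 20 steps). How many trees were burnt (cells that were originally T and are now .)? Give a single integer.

Answer: 20

Derivation:
Step 1: +2 fires, +1 burnt (F count now 2)
Step 2: +2 fires, +2 burnt (F count now 2)
Step 3: +1 fires, +2 burnt (F count now 1)
Step 4: +2 fires, +1 burnt (F count now 2)
Step 5: +1 fires, +2 burnt (F count now 1)
Step 6: +1 fires, +1 burnt (F count now 1)
Step 7: +1 fires, +1 burnt (F count now 1)
Step 8: +2 fires, +1 burnt (F count now 2)
Step 9: +2 fires, +2 burnt (F count now 2)
Step 10: +2 fires, +2 burnt (F count now 2)
Step 11: +1 fires, +2 burnt (F count now 1)
Step 12: +1 fires, +1 burnt (F count now 1)
Step 13: +1 fires, +1 burnt (F count now 1)
Step 14: +1 fires, +1 burnt (F count now 1)
Step 15: +0 fires, +1 burnt (F count now 0)
Fire out after step 15
Initially T: 21, now '.': 29
Total burnt (originally-T cells now '.'): 20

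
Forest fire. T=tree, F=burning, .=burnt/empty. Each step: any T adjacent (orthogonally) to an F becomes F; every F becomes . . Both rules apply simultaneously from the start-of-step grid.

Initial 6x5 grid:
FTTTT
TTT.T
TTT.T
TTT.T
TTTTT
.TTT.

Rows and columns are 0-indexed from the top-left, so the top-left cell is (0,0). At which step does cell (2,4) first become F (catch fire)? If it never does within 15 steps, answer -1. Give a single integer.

Step 1: cell (2,4)='T' (+2 fires, +1 burnt)
Step 2: cell (2,4)='T' (+3 fires, +2 burnt)
Step 3: cell (2,4)='T' (+4 fires, +3 burnt)
Step 4: cell (2,4)='T' (+4 fires, +4 burnt)
Step 5: cell (2,4)='T' (+3 fires, +4 burnt)
Step 6: cell (2,4)='F' (+3 fires, +3 burnt)
  -> target ignites at step 6
Step 7: cell (2,4)='.' (+3 fires, +3 burnt)
Step 8: cell (2,4)='.' (+2 fires, +3 burnt)
Step 9: cell (2,4)='.' (+0 fires, +2 burnt)
  fire out at step 9

6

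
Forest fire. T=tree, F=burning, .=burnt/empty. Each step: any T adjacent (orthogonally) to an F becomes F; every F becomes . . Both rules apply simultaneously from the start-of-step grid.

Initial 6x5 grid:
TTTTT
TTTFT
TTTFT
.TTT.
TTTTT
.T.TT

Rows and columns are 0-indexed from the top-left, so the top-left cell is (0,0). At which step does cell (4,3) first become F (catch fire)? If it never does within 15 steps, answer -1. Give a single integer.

Step 1: cell (4,3)='T' (+6 fires, +2 burnt)
Step 2: cell (4,3)='F' (+6 fires, +6 burnt)
  -> target ignites at step 2
Step 3: cell (4,3)='.' (+7 fires, +6 burnt)
Step 4: cell (4,3)='.' (+3 fires, +7 burnt)
Step 5: cell (4,3)='.' (+2 fires, +3 burnt)
Step 6: cell (4,3)='.' (+0 fires, +2 burnt)
  fire out at step 6

2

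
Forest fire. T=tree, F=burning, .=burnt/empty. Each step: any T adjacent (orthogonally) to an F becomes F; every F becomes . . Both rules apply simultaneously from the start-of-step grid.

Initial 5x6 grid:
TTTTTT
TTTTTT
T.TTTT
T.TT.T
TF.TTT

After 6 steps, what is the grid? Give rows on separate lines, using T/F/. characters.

Step 1: 1 trees catch fire, 1 burn out
  TTTTTT
  TTTTTT
  T.TTTT
  T.TT.T
  F..TTT
Step 2: 1 trees catch fire, 1 burn out
  TTTTTT
  TTTTTT
  T.TTTT
  F.TT.T
  ...TTT
Step 3: 1 trees catch fire, 1 burn out
  TTTTTT
  TTTTTT
  F.TTTT
  ..TT.T
  ...TTT
Step 4: 1 trees catch fire, 1 burn out
  TTTTTT
  FTTTTT
  ..TTTT
  ..TT.T
  ...TTT
Step 5: 2 trees catch fire, 1 burn out
  FTTTTT
  .FTTTT
  ..TTTT
  ..TT.T
  ...TTT
Step 6: 2 trees catch fire, 2 burn out
  .FTTTT
  ..FTTT
  ..TTTT
  ..TT.T
  ...TTT

.FTTTT
..FTTT
..TTTT
..TT.T
...TTT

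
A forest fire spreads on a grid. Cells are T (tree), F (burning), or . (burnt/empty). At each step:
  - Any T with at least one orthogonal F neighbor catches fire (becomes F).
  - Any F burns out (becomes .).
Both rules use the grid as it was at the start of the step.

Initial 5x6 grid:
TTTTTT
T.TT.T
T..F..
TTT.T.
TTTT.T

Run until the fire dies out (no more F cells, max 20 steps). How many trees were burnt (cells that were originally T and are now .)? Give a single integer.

Step 1: +1 fires, +1 burnt (F count now 1)
Step 2: +2 fires, +1 burnt (F count now 2)
Step 3: +2 fires, +2 burnt (F count now 2)
Step 4: +2 fires, +2 burnt (F count now 2)
Step 5: +2 fires, +2 burnt (F count now 2)
Step 6: +1 fires, +2 burnt (F count now 1)
Step 7: +1 fires, +1 burnt (F count now 1)
Step 8: +1 fires, +1 burnt (F count now 1)
Step 9: +2 fires, +1 burnt (F count now 2)
Step 10: +2 fires, +2 burnt (F count now 2)
Step 11: +1 fires, +2 burnt (F count now 1)
Step 12: +1 fires, +1 burnt (F count now 1)
Step 13: +0 fires, +1 burnt (F count now 0)
Fire out after step 13
Initially T: 20, now '.': 28
Total burnt (originally-T cells now '.'): 18

Answer: 18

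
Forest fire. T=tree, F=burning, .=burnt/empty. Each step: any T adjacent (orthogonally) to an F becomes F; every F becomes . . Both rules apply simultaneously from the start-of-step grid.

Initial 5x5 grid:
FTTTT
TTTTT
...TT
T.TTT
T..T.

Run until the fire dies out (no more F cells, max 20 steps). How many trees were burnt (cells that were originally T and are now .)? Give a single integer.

Step 1: +2 fires, +1 burnt (F count now 2)
Step 2: +2 fires, +2 burnt (F count now 2)
Step 3: +2 fires, +2 burnt (F count now 2)
Step 4: +2 fires, +2 burnt (F count now 2)
Step 5: +2 fires, +2 burnt (F count now 2)
Step 6: +2 fires, +2 burnt (F count now 2)
Step 7: +3 fires, +2 burnt (F count now 3)
Step 8: +0 fires, +3 burnt (F count now 0)
Fire out after step 8
Initially T: 17, now '.': 23
Total burnt (originally-T cells now '.'): 15

Answer: 15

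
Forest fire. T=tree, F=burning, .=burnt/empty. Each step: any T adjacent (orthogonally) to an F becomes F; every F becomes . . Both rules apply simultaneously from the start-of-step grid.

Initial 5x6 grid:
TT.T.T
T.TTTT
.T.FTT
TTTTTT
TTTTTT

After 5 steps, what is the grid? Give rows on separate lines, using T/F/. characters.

Step 1: 3 trees catch fire, 1 burn out
  TT.T.T
  T.TFTT
  .T..FT
  TTTFTT
  TTTTTT
Step 2: 7 trees catch fire, 3 burn out
  TT.F.T
  T.F.FT
  .T...F
  TTF.FT
  TTTFTT
Step 3: 5 trees catch fire, 7 burn out
  TT...T
  T....F
  .T....
  TF...F
  TTF.FT
Step 4: 5 trees catch fire, 5 burn out
  TT...F
  T.....
  .F....
  F.....
  TF...F
Step 5: 1 trees catch fire, 5 burn out
  TT....
  T.....
  ......
  ......
  F.....

TT....
T.....
......
......
F.....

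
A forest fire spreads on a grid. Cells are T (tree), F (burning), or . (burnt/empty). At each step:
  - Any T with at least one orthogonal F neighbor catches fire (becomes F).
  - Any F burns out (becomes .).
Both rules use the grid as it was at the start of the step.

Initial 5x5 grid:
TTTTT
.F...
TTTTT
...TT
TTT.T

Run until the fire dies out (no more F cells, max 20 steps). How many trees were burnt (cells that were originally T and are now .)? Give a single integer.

Answer: 13

Derivation:
Step 1: +2 fires, +1 burnt (F count now 2)
Step 2: +4 fires, +2 burnt (F count now 4)
Step 3: +2 fires, +4 burnt (F count now 2)
Step 4: +3 fires, +2 burnt (F count now 3)
Step 5: +1 fires, +3 burnt (F count now 1)
Step 6: +1 fires, +1 burnt (F count now 1)
Step 7: +0 fires, +1 burnt (F count now 0)
Fire out after step 7
Initially T: 16, now '.': 22
Total burnt (originally-T cells now '.'): 13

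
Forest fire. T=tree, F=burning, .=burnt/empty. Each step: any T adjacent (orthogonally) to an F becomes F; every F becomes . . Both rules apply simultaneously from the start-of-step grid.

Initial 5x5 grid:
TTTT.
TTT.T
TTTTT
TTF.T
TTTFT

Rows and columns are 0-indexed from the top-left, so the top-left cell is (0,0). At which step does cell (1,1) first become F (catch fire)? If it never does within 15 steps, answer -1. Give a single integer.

Step 1: cell (1,1)='T' (+4 fires, +2 burnt)
Step 2: cell (1,1)='T' (+6 fires, +4 burnt)
Step 3: cell (1,1)='F' (+5 fires, +6 burnt)
  -> target ignites at step 3
Step 4: cell (1,1)='.' (+4 fires, +5 burnt)
Step 5: cell (1,1)='.' (+1 fires, +4 burnt)
Step 6: cell (1,1)='.' (+0 fires, +1 burnt)
  fire out at step 6

3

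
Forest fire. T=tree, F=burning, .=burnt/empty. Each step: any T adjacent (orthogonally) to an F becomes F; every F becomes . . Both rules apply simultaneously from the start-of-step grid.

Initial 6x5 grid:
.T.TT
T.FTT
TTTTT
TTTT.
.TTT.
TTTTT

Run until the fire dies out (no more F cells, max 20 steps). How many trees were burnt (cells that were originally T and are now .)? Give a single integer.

Answer: 22

Derivation:
Step 1: +2 fires, +1 burnt (F count now 2)
Step 2: +5 fires, +2 burnt (F count now 5)
Step 3: +6 fires, +5 burnt (F count now 6)
Step 4: +5 fires, +6 burnt (F count now 5)
Step 5: +2 fires, +5 burnt (F count now 2)
Step 6: +2 fires, +2 burnt (F count now 2)
Step 7: +0 fires, +2 burnt (F count now 0)
Fire out after step 7
Initially T: 23, now '.': 29
Total burnt (originally-T cells now '.'): 22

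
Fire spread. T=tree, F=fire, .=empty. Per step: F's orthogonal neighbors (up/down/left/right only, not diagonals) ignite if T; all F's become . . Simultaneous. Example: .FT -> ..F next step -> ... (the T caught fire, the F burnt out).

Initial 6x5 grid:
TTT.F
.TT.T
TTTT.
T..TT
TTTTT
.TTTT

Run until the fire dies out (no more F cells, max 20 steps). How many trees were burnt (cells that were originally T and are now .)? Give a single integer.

Answer: 1

Derivation:
Step 1: +1 fires, +1 burnt (F count now 1)
Step 2: +0 fires, +1 burnt (F count now 0)
Fire out after step 2
Initially T: 22, now '.': 9
Total burnt (originally-T cells now '.'): 1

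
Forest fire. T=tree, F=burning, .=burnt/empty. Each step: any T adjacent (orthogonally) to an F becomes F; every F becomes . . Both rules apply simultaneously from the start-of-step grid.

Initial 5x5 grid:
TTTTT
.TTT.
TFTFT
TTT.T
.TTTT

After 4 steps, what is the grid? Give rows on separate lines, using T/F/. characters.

Step 1: 6 trees catch fire, 2 burn out
  TTTTT
  .FTF.
  F.F.F
  TFT.T
  .TTTT
Step 2: 7 trees catch fire, 6 burn out
  TFTFT
  ..F..
  .....
  F.F.F
  .FTTT
Step 3: 5 trees catch fire, 7 burn out
  F.F.F
  .....
  .....
  .....
  ..FTF
Step 4: 1 trees catch fire, 5 burn out
  .....
  .....
  .....
  .....
  ...F.

.....
.....
.....
.....
...F.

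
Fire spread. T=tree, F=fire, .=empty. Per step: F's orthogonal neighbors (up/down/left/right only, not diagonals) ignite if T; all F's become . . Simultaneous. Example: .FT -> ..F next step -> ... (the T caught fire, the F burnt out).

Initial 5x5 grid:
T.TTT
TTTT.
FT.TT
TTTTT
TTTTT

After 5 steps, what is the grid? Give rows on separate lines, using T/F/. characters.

Step 1: 3 trees catch fire, 1 burn out
  T.TTT
  FTTT.
  .F.TT
  FTTTT
  TTTTT
Step 2: 4 trees catch fire, 3 burn out
  F.TTT
  .FTT.
  ...TT
  .FTTT
  FTTTT
Step 3: 3 trees catch fire, 4 burn out
  ..TTT
  ..FT.
  ...TT
  ..FTT
  .FTTT
Step 4: 4 trees catch fire, 3 burn out
  ..FTT
  ...F.
  ...TT
  ...FT
  ..FTT
Step 5: 4 trees catch fire, 4 burn out
  ...FT
  .....
  ...FT
  ....F
  ...FT

...FT
.....
...FT
....F
...FT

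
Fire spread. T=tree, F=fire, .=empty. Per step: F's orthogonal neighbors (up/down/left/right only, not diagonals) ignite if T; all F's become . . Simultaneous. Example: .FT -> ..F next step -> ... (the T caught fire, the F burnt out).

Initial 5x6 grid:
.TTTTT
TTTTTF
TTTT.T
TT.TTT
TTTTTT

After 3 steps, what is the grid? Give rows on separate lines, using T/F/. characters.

Step 1: 3 trees catch fire, 1 burn out
  .TTTTF
  TTTTF.
  TTTT.F
  TT.TTT
  TTTTTT
Step 2: 3 trees catch fire, 3 burn out
  .TTTF.
  TTTF..
  TTTT..
  TT.TTF
  TTTTTT
Step 3: 5 trees catch fire, 3 burn out
  .TTF..
  TTF...
  TTTF..
  TT.TF.
  TTTTTF

.TTF..
TTF...
TTTF..
TT.TF.
TTTTTF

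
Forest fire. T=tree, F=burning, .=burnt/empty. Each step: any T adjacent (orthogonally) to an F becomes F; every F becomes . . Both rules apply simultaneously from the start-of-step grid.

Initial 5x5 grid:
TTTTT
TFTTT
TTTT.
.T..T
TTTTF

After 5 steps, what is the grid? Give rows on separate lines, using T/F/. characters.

Step 1: 6 trees catch fire, 2 burn out
  TFTTT
  F.FTT
  TFTT.
  .T..F
  TTTF.
Step 2: 7 trees catch fire, 6 burn out
  F.FTT
  ...FT
  F.FT.
  .F...
  TTF..
Step 3: 4 trees catch fire, 7 burn out
  ...FT
  ....F
  ...F.
  .....
  TF...
Step 4: 2 trees catch fire, 4 burn out
  ....F
  .....
  .....
  .....
  F....
Step 5: 0 trees catch fire, 2 burn out
  .....
  .....
  .....
  .....
  .....

.....
.....
.....
.....
.....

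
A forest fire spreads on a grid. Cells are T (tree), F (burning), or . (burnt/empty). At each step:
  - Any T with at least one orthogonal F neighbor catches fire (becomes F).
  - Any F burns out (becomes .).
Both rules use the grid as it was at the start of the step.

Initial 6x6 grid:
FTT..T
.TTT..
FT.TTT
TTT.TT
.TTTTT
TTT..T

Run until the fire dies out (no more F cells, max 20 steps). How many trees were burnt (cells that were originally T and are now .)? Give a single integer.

Answer: 23

Derivation:
Step 1: +3 fires, +2 burnt (F count now 3)
Step 2: +3 fires, +3 burnt (F count now 3)
Step 3: +3 fires, +3 burnt (F count now 3)
Step 4: +3 fires, +3 burnt (F count now 3)
Step 5: +4 fires, +3 burnt (F count now 4)
Step 6: +2 fires, +4 burnt (F count now 2)
Step 7: +3 fires, +2 burnt (F count now 3)
Step 8: +2 fires, +3 burnt (F count now 2)
Step 9: +0 fires, +2 burnt (F count now 0)
Fire out after step 9
Initially T: 24, now '.': 35
Total burnt (originally-T cells now '.'): 23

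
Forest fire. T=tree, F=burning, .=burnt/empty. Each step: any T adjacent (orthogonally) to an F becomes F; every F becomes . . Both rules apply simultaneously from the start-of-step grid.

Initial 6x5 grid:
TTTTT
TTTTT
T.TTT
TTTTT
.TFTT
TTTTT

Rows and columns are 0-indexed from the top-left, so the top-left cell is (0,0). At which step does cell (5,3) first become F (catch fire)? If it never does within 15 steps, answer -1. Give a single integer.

Step 1: cell (5,3)='T' (+4 fires, +1 burnt)
Step 2: cell (5,3)='F' (+6 fires, +4 burnt)
  -> target ignites at step 2
Step 3: cell (5,3)='.' (+6 fires, +6 burnt)
Step 4: cell (5,3)='.' (+5 fires, +6 burnt)
Step 5: cell (5,3)='.' (+4 fires, +5 burnt)
Step 6: cell (5,3)='.' (+2 fires, +4 burnt)
Step 7: cell (5,3)='.' (+0 fires, +2 burnt)
  fire out at step 7

2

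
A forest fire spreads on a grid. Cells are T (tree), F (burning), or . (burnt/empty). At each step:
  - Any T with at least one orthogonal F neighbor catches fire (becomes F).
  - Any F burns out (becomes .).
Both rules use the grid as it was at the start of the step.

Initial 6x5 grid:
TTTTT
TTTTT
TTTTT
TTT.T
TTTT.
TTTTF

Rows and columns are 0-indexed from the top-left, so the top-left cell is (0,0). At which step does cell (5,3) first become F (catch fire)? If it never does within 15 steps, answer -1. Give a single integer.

Step 1: cell (5,3)='F' (+1 fires, +1 burnt)
  -> target ignites at step 1
Step 2: cell (5,3)='.' (+2 fires, +1 burnt)
Step 3: cell (5,3)='.' (+2 fires, +2 burnt)
Step 4: cell (5,3)='.' (+3 fires, +2 burnt)
Step 5: cell (5,3)='.' (+3 fires, +3 burnt)
Step 6: cell (5,3)='.' (+4 fires, +3 burnt)
Step 7: cell (5,3)='.' (+5 fires, +4 burnt)
Step 8: cell (5,3)='.' (+5 fires, +5 burnt)
Step 9: cell (5,3)='.' (+2 fires, +5 burnt)
Step 10: cell (5,3)='.' (+0 fires, +2 burnt)
  fire out at step 10

1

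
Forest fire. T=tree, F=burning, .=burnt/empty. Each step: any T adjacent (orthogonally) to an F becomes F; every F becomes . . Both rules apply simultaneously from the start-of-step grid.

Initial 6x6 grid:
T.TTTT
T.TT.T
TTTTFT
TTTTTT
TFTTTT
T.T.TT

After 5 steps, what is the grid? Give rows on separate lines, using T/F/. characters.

Step 1: 6 trees catch fire, 2 burn out
  T.TTTT
  T.TT.T
  TTTF.F
  TFTTFT
  F.FTTT
  T.T.TT
Step 2: 12 trees catch fire, 6 burn out
  T.TTTT
  T.TF.F
  TFF...
  F.FF.F
  ...FFT
  F.F.TT
Step 3: 6 trees catch fire, 12 burn out
  T.TFTF
  T.F...
  F.....
  ......
  .....F
  ....FT
Step 4: 4 trees catch fire, 6 burn out
  T.F.F.
  F.....
  ......
  ......
  ......
  .....F
Step 5: 1 trees catch fire, 4 burn out
  F.....
  ......
  ......
  ......
  ......
  ......

F.....
......
......
......
......
......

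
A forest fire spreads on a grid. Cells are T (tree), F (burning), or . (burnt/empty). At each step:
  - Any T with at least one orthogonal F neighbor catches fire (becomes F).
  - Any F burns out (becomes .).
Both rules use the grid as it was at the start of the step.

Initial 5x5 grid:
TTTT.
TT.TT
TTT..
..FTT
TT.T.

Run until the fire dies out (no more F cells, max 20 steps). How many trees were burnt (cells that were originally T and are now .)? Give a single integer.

Step 1: +2 fires, +1 burnt (F count now 2)
Step 2: +3 fires, +2 burnt (F count now 3)
Step 3: +2 fires, +3 burnt (F count now 2)
Step 4: +2 fires, +2 burnt (F count now 2)
Step 5: +2 fires, +2 burnt (F count now 2)
Step 6: +1 fires, +2 burnt (F count now 1)
Step 7: +1 fires, +1 burnt (F count now 1)
Step 8: +1 fires, +1 burnt (F count now 1)
Step 9: +0 fires, +1 burnt (F count now 0)
Fire out after step 9
Initially T: 16, now '.': 23
Total burnt (originally-T cells now '.'): 14

Answer: 14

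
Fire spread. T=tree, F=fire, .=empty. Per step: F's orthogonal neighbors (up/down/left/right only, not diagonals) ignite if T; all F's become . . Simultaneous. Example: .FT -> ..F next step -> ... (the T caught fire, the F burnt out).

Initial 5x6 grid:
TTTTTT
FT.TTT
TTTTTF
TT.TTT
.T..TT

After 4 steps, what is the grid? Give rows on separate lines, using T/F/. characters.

Step 1: 6 trees catch fire, 2 burn out
  FTTTTT
  .F.TTF
  FTTTF.
  TT.TTF
  .T..TT
Step 2: 8 trees catch fire, 6 burn out
  .FTTTF
  ...TF.
  .FTF..
  FT.TF.
  .T..TF
Step 3: 7 trees catch fire, 8 burn out
  ..FTF.
  ...F..
  ..F...
  .F.F..
  .T..F.
Step 4: 2 trees catch fire, 7 burn out
  ...F..
  ......
  ......
  ......
  .F....

...F..
......
......
......
.F....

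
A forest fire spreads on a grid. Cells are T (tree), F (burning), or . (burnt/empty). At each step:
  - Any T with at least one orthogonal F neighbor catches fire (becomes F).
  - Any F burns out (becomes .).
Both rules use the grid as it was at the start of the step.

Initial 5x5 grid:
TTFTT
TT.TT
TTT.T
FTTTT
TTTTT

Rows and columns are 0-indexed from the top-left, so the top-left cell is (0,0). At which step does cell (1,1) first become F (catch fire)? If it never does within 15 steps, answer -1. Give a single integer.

Step 1: cell (1,1)='T' (+5 fires, +2 burnt)
Step 2: cell (1,1)='F' (+8 fires, +5 burnt)
  -> target ignites at step 2
Step 3: cell (1,1)='.' (+4 fires, +8 burnt)
Step 4: cell (1,1)='.' (+3 fires, +4 burnt)
Step 5: cell (1,1)='.' (+1 fires, +3 burnt)
Step 6: cell (1,1)='.' (+0 fires, +1 burnt)
  fire out at step 6

2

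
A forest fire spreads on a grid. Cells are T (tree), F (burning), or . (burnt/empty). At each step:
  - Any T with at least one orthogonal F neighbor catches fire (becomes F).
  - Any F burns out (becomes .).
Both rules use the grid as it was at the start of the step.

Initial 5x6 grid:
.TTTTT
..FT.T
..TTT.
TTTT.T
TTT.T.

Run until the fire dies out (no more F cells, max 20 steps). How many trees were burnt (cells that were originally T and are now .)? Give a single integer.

Step 1: +3 fires, +1 burnt (F count now 3)
Step 2: +4 fires, +3 burnt (F count now 4)
Step 3: +5 fires, +4 burnt (F count now 5)
Step 4: +3 fires, +5 burnt (F count now 3)
Step 5: +2 fires, +3 burnt (F count now 2)
Step 6: +0 fires, +2 burnt (F count now 0)
Fire out after step 6
Initially T: 19, now '.': 28
Total burnt (originally-T cells now '.'): 17

Answer: 17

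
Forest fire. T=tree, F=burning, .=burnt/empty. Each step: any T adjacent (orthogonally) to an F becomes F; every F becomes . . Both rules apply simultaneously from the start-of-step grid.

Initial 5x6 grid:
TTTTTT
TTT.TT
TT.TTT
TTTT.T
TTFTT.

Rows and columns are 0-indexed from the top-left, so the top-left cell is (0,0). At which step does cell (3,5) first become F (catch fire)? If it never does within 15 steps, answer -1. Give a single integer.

Step 1: cell (3,5)='T' (+3 fires, +1 burnt)
Step 2: cell (3,5)='T' (+4 fires, +3 burnt)
Step 3: cell (3,5)='T' (+3 fires, +4 burnt)
Step 4: cell (3,5)='T' (+3 fires, +3 burnt)
Step 5: cell (3,5)='T' (+5 fires, +3 burnt)
Step 6: cell (3,5)='F' (+5 fires, +5 burnt)
  -> target ignites at step 6
Step 7: cell (3,5)='.' (+2 fires, +5 burnt)
Step 8: cell (3,5)='.' (+0 fires, +2 burnt)
  fire out at step 8

6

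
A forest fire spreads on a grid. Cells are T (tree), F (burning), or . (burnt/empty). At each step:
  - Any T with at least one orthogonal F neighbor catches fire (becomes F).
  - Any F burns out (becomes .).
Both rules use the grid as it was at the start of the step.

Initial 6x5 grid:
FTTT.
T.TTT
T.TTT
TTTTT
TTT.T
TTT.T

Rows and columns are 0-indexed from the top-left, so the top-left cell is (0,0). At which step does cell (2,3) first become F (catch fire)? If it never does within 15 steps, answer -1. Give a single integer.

Step 1: cell (2,3)='T' (+2 fires, +1 burnt)
Step 2: cell (2,3)='T' (+2 fires, +2 burnt)
Step 3: cell (2,3)='T' (+3 fires, +2 burnt)
Step 4: cell (2,3)='T' (+4 fires, +3 burnt)
Step 5: cell (2,3)='F' (+5 fires, +4 burnt)
  -> target ignites at step 5
Step 6: cell (2,3)='.' (+4 fires, +5 burnt)
Step 7: cell (2,3)='.' (+2 fires, +4 burnt)
Step 8: cell (2,3)='.' (+1 fires, +2 burnt)
Step 9: cell (2,3)='.' (+1 fires, +1 burnt)
Step 10: cell (2,3)='.' (+0 fires, +1 burnt)
  fire out at step 10

5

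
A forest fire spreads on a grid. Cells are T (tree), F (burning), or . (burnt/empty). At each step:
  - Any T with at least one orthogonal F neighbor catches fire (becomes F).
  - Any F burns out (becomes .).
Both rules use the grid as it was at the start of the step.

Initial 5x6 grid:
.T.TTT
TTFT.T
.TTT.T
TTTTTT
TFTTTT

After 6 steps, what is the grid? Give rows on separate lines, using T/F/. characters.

Step 1: 6 trees catch fire, 2 burn out
  .T.TTT
  TF.F.T
  .TFT.T
  TFTTTT
  F.FTTT
Step 2: 8 trees catch fire, 6 burn out
  .F.FTT
  F....T
  .F.F.T
  F.FTTT
  ...FTT
Step 3: 3 trees catch fire, 8 burn out
  ....FT
  .....T
  .....T
  ...FTT
  ....FT
Step 4: 3 trees catch fire, 3 burn out
  .....F
  .....T
  .....T
  ....FT
  .....F
Step 5: 2 trees catch fire, 3 burn out
  ......
  .....F
  .....T
  .....F
  ......
Step 6: 1 trees catch fire, 2 burn out
  ......
  ......
  .....F
  ......
  ......

......
......
.....F
......
......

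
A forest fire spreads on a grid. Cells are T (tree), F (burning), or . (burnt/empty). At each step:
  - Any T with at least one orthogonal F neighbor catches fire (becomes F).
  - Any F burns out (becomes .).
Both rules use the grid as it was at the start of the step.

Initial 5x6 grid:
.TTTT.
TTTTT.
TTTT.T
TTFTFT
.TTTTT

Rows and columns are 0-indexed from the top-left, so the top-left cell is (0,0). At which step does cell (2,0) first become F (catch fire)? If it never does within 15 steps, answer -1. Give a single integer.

Step 1: cell (2,0)='T' (+6 fires, +2 burnt)
Step 2: cell (2,0)='T' (+8 fires, +6 burnt)
Step 3: cell (2,0)='F' (+4 fires, +8 burnt)
  -> target ignites at step 3
Step 4: cell (2,0)='.' (+4 fires, +4 burnt)
Step 5: cell (2,0)='.' (+1 fires, +4 burnt)
Step 6: cell (2,0)='.' (+0 fires, +1 burnt)
  fire out at step 6

3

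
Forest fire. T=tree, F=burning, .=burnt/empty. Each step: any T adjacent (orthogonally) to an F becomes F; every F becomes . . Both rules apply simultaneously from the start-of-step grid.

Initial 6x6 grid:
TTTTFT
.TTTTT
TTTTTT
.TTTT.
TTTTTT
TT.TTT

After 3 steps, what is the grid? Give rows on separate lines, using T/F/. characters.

Step 1: 3 trees catch fire, 1 burn out
  TTTF.F
  .TTTFT
  TTTTTT
  .TTTT.
  TTTTTT
  TT.TTT
Step 2: 4 trees catch fire, 3 burn out
  TTF...
  .TTF.F
  TTTTFT
  .TTTT.
  TTTTTT
  TT.TTT
Step 3: 5 trees catch fire, 4 burn out
  TF....
  .TF...
  TTTF.F
  .TTTF.
  TTTTTT
  TT.TTT

TF....
.TF...
TTTF.F
.TTTF.
TTTTTT
TT.TTT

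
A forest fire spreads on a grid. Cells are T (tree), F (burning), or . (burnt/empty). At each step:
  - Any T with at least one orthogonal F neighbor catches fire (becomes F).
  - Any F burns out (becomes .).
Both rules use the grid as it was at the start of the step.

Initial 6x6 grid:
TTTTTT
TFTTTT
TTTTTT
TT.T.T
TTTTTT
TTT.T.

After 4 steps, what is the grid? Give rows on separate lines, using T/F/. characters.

Step 1: 4 trees catch fire, 1 burn out
  TFTTTT
  F.FTTT
  TFTTTT
  TT.T.T
  TTTTTT
  TTT.T.
Step 2: 6 trees catch fire, 4 burn out
  F.FTTT
  ...FTT
  F.FTTT
  TF.T.T
  TTTTTT
  TTT.T.
Step 3: 5 trees catch fire, 6 burn out
  ...FTT
  ....FT
  ...FTT
  F..T.T
  TFTTTT
  TTT.T.
Step 4: 7 trees catch fire, 5 burn out
  ....FT
  .....F
  ....FT
  ...F.T
  F.FTTT
  TFT.T.

....FT
.....F
....FT
...F.T
F.FTTT
TFT.T.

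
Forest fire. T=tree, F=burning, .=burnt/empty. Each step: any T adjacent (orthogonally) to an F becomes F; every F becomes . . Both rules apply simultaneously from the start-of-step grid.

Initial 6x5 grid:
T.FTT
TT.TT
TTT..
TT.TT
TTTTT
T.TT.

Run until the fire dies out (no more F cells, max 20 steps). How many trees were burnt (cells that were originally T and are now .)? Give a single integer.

Step 1: +1 fires, +1 burnt (F count now 1)
Step 2: +2 fires, +1 burnt (F count now 2)
Step 3: +1 fires, +2 burnt (F count now 1)
Step 4: +0 fires, +1 burnt (F count now 0)
Fire out after step 4
Initially T: 22, now '.': 12
Total burnt (originally-T cells now '.'): 4

Answer: 4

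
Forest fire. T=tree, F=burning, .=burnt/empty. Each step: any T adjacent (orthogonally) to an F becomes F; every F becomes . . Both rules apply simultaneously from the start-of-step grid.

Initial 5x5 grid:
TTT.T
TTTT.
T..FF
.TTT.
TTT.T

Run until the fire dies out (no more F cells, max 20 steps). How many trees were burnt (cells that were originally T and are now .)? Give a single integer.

Step 1: +2 fires, +2 burnt (F count now 2)
Step 2: +2 fires, +2 burnt (F count now 2)
Step 3: +4 fires, +2 burnt (F count now 4)
Step 4: +3 fires, +4 burnt (F count now 3)
Step 5: +3 fires, +3 burnt (F count now 3)
Step 6: +0 fires, +3 burnt (F count now 0)
Fire out after step 6
Initially T: 16, now '.': 23
Total burnt (originally-T cells now '.'): 14

Answer: 14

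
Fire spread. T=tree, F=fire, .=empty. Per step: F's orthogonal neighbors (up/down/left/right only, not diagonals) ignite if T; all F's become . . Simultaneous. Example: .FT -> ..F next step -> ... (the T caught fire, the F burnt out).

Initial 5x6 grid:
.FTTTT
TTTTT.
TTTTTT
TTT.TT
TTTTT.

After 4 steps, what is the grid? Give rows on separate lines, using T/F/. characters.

Step 1: 2 trees catch fire, 1 burn out
  ..FTTT
  TFTTT.
  TTTTTT
  TTT.TT
  TTTTT.
Step 2: 4 trees catch fire, 2 burn out
  ...FTT
  F.FTT.
  TFTTTT
  TTT.TT
  TTTTT.
Step 3: 5 trees catch fire, 4 burn out
  ....FT
  ...FT.
  F.FTTT
  TFT.TT
  TTTTT.
Step 4: 6 trees catch fire, 5 burn out
  .....F
  ....F.
  ...FTT
  F.F.TT
  TFTTT.

.....F
....F.
...FTT
F.F.TT
TFTTT.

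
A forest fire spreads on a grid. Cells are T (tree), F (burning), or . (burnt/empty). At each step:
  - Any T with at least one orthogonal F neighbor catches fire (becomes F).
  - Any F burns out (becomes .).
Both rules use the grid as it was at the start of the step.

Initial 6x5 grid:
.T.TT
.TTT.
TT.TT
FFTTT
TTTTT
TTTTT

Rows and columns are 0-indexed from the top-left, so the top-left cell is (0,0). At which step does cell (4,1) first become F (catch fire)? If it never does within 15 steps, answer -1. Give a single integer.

Step 1: cell (4,1)='F' (+5 fires, +2 burnt)
  -> target ignites at step 1
Step 2: cell (4,1)='.' (+5 fires, +5 burnt)
Step 3: cell (4,1)='.' (+6 fires, +5 burnt)
Step 4: cell (4,1)='.' (+4 fires, +6 burnt)
Step 5: cell (4,1)='.' (+2 fires, +4 burnt)
Step 6: cell (4,1)='.' (+1 fires, +2 burnt)
Step 7: cell (4,1)='.' (+0 fires, +1 burnt)
  fire out at step 7

1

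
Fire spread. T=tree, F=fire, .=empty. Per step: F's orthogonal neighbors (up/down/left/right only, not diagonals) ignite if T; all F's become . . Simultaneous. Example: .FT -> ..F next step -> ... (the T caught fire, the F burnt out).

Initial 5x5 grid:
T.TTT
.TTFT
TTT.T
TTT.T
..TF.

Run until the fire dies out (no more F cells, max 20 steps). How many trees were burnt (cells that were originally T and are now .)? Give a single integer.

Step 1: +4 fires, +2 burnt (F count now 4)
Step 2: +6 fires, +4 burnt (F count now 6)
Step 3: +3 fires, +6 burnt (F count now 3)
Step 4: +2 fires, +3 burnt (F count now 2)
Step 5: +0 fires, +2 burnt (F count now 0)
Fire out after step 5
Initially T: 16, now '.': 24
Total burnt (originally-T cells now '.'): 15

Answer: 15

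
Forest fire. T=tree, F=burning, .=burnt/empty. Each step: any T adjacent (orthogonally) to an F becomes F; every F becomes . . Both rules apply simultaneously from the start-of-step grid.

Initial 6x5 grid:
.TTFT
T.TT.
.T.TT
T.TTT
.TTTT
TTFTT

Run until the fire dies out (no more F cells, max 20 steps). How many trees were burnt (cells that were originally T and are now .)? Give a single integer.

Step 1: +6 fires, +2 burnt (F count now 6)
Step 2: +8 fires, +6 burnt (F count now 8)
Step 3: +3 fires, +8 burnt (F count now 3)
Step 4: +1 fires, +3 burnt (F count now 1)
Step 5: +0 fires, +1 burnt (F count now 0)
Fire out after step 5
Initially T: 21, now '.': 27
Total burnt (originally-T cells now '.'): 18

Answer: 18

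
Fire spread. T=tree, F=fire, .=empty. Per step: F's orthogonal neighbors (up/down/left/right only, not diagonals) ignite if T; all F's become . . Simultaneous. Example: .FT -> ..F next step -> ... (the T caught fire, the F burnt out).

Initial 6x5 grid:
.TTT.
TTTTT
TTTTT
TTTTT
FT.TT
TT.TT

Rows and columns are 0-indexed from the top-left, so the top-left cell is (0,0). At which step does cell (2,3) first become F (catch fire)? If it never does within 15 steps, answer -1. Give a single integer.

Step 1: cell (2,3)='T' (+3 fires, +1 burnt)
Step 2: cell (2,3)='T' (+3 fires, +3 burnt)
Step 3: cell (2,3)='T' (+3 fires, +3 burnt)
Step 4: cell (2,3)='T' (+3 fires, +3 burnt)
Step 5: cell (2,3)='F' (+5 fires, +3 burnt)
  -> target ignites at step 5
Step 6: cell (2,3)='.' (+5 fires, +5 burnt)
Step 7: cell (2,3)='.' (+3 fires, +5 burnt)
Step 8: cell (2,3)='.' (+0 fires, +3 burnt)
  fire out at step 8

5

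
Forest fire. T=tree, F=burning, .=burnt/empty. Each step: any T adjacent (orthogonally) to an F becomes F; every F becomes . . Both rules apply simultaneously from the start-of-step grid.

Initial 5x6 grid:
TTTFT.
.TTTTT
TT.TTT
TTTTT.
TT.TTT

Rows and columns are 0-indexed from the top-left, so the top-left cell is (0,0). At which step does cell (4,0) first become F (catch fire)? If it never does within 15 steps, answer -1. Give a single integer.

Step 1: cell (4,0)='T' (+3 fires, +1 burnt)
Step 2: cell (4,0)='T' (+4 fires, +3 burnt)
Step 3: cell (4,0)='T' (+5 fires, +4 burnt)
Step 4: cell (4,0)='T' (+5 fires, +5 burnt)
Step 5: cell (4,0)='T' (+3 fires, +5 burnt)
Step 6: cell (4,0)='T' (+3 fires, +3 burnt)
Step 7: cell (4,0)='F' (+1 fires, +3 burnt)
  -> target ignites at step 7
Step 8: cell (4,0)='.' (+0 fires, +1 burnt)
  fire out at step 8

7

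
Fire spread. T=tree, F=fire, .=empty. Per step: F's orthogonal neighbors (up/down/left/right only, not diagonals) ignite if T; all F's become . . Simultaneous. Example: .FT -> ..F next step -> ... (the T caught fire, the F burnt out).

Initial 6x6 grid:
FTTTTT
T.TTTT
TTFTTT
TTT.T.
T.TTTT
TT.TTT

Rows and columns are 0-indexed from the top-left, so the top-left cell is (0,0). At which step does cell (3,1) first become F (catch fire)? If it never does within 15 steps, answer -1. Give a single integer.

Step 1: cell (3,1)='T' (+6 fires, +2 burnt)
Step 2: cell (3,1)='F' (+6 fires, +6 burnt)
  -> target ignites at step 2
Step 3: cell (3,1)='.' (+6 fires, +6 burnt)
Step 4: cell (3,1)='.' (+5 fires, +6 burnt)
Step 5: cell (3,1)='.' (+4 fires, +5 burnt)
Step 6: cell (3,1)='.' (+2 fires, +4 burnt)
Step 7: cell (3,1)='.' (+0 fires, +2 burnt)
  fire out at step 7

2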